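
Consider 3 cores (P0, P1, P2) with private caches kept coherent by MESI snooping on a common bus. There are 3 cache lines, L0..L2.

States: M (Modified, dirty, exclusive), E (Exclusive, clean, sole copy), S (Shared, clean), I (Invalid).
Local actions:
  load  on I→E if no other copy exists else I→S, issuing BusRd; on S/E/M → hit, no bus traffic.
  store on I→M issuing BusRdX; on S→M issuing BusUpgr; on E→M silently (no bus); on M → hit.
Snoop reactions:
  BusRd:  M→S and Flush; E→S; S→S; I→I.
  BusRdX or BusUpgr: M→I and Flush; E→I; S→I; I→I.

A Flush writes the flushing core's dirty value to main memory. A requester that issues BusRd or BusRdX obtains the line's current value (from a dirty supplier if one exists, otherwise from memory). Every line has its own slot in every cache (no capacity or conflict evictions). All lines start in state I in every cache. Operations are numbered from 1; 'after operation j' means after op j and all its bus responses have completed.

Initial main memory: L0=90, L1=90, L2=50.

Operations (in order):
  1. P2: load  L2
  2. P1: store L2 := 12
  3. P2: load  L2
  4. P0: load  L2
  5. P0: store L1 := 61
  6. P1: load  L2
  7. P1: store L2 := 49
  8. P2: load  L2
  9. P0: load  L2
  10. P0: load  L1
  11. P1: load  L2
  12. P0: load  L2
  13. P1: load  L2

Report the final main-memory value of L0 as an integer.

step 1: P2: load  L2  ⟶  IIE  (L2)  txn=BusRd  M[L2]=50
step 2: P1: store L2 := 12  ⟶  IMI  (L2)  txn=BusRdX  M[L2]=50
step 3: P2: load  L2  ⟶  ISS  (L2)  txn=BusRd+Flush  M[L2]=12
step 4: P0: load  L2  ⟶  SSS  (L2)  txn=BusRd  M[L2]=12
step 5: P0: store L1 := 61  ⟶  MII  (L1)  txn=BusRdX  M[L1]=90
step 6: P1: load  L2  ⟶  SSS  (L2)  txn=∅  M[L2]=12
step 7: P1: store L2 := 49  ⟶  IMI  (L2)  txn=BusUpgr  M[L2]=12
step 8: P2: load  L2  ⟶  ISS  (L2)  txn=BusRd+Flush  M[L2]=49
step 9: P0: load  L2  ⟶  SSS  (L2)  txn=BusRd  M[L2]=49
step 10: P0: load  L1  ⟶  MII  (L1)  txn=∅  M[L1]=90
step 11: P1: load  L2  ⟶  SSS  (L2)  txn=∅  M[L2]=49
step 12: P0: load  L2  ⟶  SSS  (L2)  txn=∅  M[L2]=49
step 13: P1: load  L2  ⟶  SSS  (L2)  txn=∅  M[L2]=49

memory[L0] = 90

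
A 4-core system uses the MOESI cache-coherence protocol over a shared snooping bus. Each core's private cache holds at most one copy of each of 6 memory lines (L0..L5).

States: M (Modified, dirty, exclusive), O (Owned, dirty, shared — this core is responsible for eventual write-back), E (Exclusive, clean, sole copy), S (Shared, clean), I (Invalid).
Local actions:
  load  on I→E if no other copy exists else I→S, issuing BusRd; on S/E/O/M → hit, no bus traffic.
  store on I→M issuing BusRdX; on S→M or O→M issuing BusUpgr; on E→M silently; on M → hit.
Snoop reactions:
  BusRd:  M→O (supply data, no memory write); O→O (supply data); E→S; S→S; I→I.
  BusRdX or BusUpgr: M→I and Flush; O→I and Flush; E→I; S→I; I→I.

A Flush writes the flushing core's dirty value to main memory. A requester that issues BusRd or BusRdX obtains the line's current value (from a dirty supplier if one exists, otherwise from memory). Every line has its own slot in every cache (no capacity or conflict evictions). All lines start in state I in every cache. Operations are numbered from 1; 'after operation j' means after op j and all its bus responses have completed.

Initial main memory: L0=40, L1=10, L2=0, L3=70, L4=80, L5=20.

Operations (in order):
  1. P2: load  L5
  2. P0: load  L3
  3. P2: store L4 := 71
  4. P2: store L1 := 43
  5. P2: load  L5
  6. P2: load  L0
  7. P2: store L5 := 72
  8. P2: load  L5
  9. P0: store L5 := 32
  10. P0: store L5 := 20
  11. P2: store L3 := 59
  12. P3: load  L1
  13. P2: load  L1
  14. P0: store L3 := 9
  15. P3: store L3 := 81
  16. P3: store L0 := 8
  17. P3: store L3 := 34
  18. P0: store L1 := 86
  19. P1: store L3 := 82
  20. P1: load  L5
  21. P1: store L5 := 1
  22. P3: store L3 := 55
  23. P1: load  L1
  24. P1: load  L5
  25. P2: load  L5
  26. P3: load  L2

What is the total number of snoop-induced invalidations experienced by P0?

  op1 P2: load  L5 → I/I/E/I on L5; bus BusRd; mem=20
  op2 P0: load  L3 → E/I/I/I on L3; bus BusRd; mem=70
  op3 P2: store L4 := 71 → I/I/M/I on L4; bus BusRdX; mem=80
  op4 P2: store L1 := 43 → I/I/M/I on L1; bus BusRdX; mem=10
  op5 P2: load  L5 → I/I/E/I on L5; bus (none); mem=20
  op6 P2: load  L0 → I/I/E/I on L0; bus BusRd; mem=40
  op7 P2: store L5 := 72 → I/I/M/I on L5; bus (none); mem=20
  op8 P2: load  L5 → I/I/M/I on L5; bus (none); mem=20
  op9 P0: store L5 := 32 → M/I/I/I on L5; bus BusRdX Flush; mem=72
  op10 P0: store L5 := 20 → M/I/I/I on L5; bus (none); mem=72
  op11 P2: store L3 := 59 → I/I/M/I on L3; bus BusRdX; mem=70
  op12 P3: load  L1 → I/I/O/S on L1; bus BusRd; mem=10
  op13 P2: load  L1 → I/I/O/S on L1; bus (none); mem=10
  op14 P0: store L3 := 9 → M/I/I/I on L3; bus BusRdX Flush; mem=59
  op15 P3: store L3 := 81 → I/I/I/M on L3; bus BusRdX Flush; mem=9
  op16 P3: store L0 := 8 → I/I/I/M on L0; bus BusRdX; mem=40
  op17 P3: store L3 := 34 → I/I/I/M on L3; bus (none); mem=9
  op18 P0: store L1 := 86 → M/I/I/I on L1; bus BusRdX Flush; mem=43
  op19 P1: store L3 := 82 → I/M/I/I on L3; bus BusRdX Flush; mem=34
  op20 P1: load  L5 → O/S/I/I on L5; bus BusRd; mem=72
  op21 P1: store L5 := 1 → I/M/I/I on L5; bus BusUpgr Flush; mem=20
  op22 P3: store L3 := 55 → I/I/I/M on L3; bus BusRdX Flush; mem=82
  op23 P1: load  L1 → O/S/I/I on L1; bus BusRd; mem=43
  op24 P1: load  L5 → I/M/I/I on L5; bus (none); mem=20
  op25 P2: load  L5 → I/O/S/I on L5; bus BusRd; mem=20
  op26 P3: load  L2 → I/I/I/E on L2; bus BusRd; mem=0

invalidations = 3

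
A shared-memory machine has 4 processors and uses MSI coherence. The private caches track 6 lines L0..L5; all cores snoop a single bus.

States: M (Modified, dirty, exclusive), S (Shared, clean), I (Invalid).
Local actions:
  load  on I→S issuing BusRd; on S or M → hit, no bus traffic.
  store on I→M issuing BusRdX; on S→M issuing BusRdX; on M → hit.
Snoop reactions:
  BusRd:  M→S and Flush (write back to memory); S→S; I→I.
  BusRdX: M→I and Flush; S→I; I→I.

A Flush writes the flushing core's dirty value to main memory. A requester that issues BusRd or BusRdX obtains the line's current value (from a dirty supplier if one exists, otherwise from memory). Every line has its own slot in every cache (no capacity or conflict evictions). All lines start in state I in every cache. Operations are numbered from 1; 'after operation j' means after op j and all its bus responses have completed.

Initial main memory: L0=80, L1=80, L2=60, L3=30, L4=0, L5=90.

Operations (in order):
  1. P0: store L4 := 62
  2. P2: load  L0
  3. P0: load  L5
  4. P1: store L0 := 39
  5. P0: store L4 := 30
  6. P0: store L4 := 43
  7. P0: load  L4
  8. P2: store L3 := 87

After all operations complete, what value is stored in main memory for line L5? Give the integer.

memory[L5] = 90

[1] P0: store L4 := 62 | P0:M(62), P1:I, P2:I, P3:I | bus: BusRdX
[2] P2: load  L0 | P0:I, P1:I, P2:S(80), P3:I | bus: BusRd
[3] P0: load  L5 | P0:S(90), P1:I, P2:I, P3:I | bus: BusRd
[4] P1: store L0 := 39 | P0:I, P1:M(39), P2:I, P3:I | bus: BusRdX
[5] P0: store L4 := 30 | P0:M(30), P1:I, P2:I, P3:I | bus: none
[6] P0: store L4 := 43 | P0:M(43), P1:I, P2:I, P3:I | bus: none
[7] P0: load  L4 | P0:M(43), P1:I, P2:I, P3:I | bus: none
[8] P2: store L3 := 87 | P0:I, P1:I, P2:M(87), P3:I | bus: BusRdX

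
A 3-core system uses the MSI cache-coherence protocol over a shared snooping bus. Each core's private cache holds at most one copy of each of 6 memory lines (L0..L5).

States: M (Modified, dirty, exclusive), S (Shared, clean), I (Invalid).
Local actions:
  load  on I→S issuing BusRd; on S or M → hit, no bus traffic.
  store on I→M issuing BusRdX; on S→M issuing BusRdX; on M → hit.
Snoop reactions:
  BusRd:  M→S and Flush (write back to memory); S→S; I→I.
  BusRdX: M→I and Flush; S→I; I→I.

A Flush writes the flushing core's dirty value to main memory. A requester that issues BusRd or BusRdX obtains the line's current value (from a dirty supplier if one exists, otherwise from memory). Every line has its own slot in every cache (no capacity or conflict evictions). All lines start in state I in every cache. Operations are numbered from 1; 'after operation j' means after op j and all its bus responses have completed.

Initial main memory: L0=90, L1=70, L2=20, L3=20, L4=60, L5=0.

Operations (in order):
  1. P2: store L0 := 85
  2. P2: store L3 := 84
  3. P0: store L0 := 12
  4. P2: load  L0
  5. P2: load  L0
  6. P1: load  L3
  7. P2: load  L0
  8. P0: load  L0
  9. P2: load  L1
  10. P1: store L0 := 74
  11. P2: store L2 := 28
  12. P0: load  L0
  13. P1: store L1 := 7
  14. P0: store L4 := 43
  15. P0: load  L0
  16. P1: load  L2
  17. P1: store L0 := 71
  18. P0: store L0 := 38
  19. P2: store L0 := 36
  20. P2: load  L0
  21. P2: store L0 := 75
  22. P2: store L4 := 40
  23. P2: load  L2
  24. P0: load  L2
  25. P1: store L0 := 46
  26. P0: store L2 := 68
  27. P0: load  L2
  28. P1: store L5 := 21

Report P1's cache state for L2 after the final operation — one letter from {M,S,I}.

state = I

[1] P2: store L0 := 85 | P0:I, P1:I, P2:M(85) | bus: BusRdX
[2] P2: store L3 := 84 | P0:I, P1:I, P2:M(84) | bus: BusRdX
[3] P0: store L0 := 12 | P0:M(12), P1:I, P2:I | bus: BusRdX,Flush
[4] P2: load  L0 | P0:S(12), P1:I, P2:S(12) | bus: BusRd,Flush
[5] P2: load  L0 | P0:S(12), P1:I, P2:S(12) | bus: none
[6] P1: load  L3 | P0:I, P1:S(84), P2:S(84) | bus: BusRd,Flush
[7] P2: load  L0 | P0:S(12), P1:I, P2:S(12) | bus: none
[8] P0: load  L0 | P0:S(12), P1:I, P2:S(12) | bus: none
[9] P2: load  L1 | P0:I, P1:I, P2:S(70) | bus: BusRd
[10] P1: store L0 := 74 | P0:I, P1:M(74), P2:I | bus: BusRdX
[11] P2: store L2 := 28 | P0:I, P1:I, P2:M(28) | bus: BusRdX
[12] P0: load  L0 | P0:S(74), P1:S(74), P2:I | bus: BusRd,Flush
[13] P1: store L1 := 7 | P0:I, P1:M(7), P2:I | bus: BusRdX
[14] P0: store L4 := 43 | P0:M(43), P1:I, P2:I | bus: BusRdX
[15] P0: load  L0 | P0:S(74), P1:S(74), P2:I | bus: none
[16] P1: load  L2 | P0:I, P1:S(28), P2:S(28) | bus: BusRd,Flush
[17] P1: store L0 := 71 | P0:I, P1:M(71), P2:I | bus: BusRdX
[18] P0: store L0 := 38 | P0:M(38), P1:I, P2:I | bus: BusRdX,Flush
[19] P2: store L0 := 36 | P0:I, P1:I, P2:M(36) | bus: BusRdX,Flush
[20] P2: load  L0 | P0:I, P1:I, P2:M(36) | bus: none
[21] P2: store L0 := 75 | P0:I, P1:I, P2:M(75) | bus: none
[22] P2: store L4 := 40 | P0:I, P1:I, P2:M(40) | bus: BusRdX,Flush
[23] P2: load  L2 | P0:I, P1:S(28), P2:S(28) | bus: none
[24] P0: load  L2 | P0:S(28), P1:S(28), P2:S(28) | bus: BusRd
[25] P1: store L0 := 46 | P0:I, P1:M(46), P2:I | bus: BusRdX,Flush
[26] P0: store L2 := 68 | P0:M(68), P1:I, P2:I | bus: BusRdX
[27] P0: load  L2 | P0:M(68), P1:I, P2:I | bus: none
[28] P1: store L5 := 21 | P0:I, P1:M(21), P2:I | bus: BusRdX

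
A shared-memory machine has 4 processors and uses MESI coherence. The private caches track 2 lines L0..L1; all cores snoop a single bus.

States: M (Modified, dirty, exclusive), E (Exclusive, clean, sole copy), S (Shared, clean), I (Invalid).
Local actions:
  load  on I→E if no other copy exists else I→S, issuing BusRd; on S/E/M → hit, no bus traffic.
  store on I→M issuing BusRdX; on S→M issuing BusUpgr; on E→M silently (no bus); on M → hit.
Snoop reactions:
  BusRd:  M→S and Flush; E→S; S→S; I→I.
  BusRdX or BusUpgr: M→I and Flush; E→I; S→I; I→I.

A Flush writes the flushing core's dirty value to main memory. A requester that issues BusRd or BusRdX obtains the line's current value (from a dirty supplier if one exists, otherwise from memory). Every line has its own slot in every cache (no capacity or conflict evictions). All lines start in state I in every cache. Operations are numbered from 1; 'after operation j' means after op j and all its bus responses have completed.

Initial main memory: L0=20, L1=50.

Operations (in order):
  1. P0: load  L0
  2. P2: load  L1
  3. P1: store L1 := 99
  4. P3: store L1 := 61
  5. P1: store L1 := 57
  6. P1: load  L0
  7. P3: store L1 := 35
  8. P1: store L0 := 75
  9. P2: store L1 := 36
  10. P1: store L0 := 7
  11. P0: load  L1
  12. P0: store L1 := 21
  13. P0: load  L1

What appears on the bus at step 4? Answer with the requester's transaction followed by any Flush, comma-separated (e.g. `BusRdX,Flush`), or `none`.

1. P0: load  L0  bus=[BusRd]  L0: P0=E P1=I P2=I P3=I  mem[L0]=20
2. P2: load  L1  bus=[BusRd]  L1: P0=I P1=I P2=E P3=I  mem[L1]=50
3. P1: store L1 := 99  bus=[BusRdX]  L1: P0=I P1=M P2=I P3=I  mem[L1]=50
4. P3: store L1 := 61  bus=[BusRdX,Flush]  L1: P0=I P1=I P2=I P3=M  mem[L1]=99
5. P1: store L1 := 57  bus=[BusRdX,Flush]  L1: P0=I P1=M P2=I P3=I  mem[L1]=61
6. P1: load  L0  bus=[BusRd]  L0: P0=S P1=S P2=I P3=I  mem[L0]=20
7. P3: store L1 := 35  bus=[BusRdX,Flush]  L1: P0=I P1=I P2=I P3=M  mem[L1]=57
8. P1: store L0 := 75  bus=[BusUpgr]  L0: P0=I P1=M P2=I P3=I  mem[L0]=20
9. P2: store L1 := 36  bus=[BusRdX,Flush]  L1: P0=I P1=I P2=M P3=I  mem[L1]=35
10. P1: store L0 := 7  bus=[-]  L0: P0=I P1=M P2=I P3=I  mem[L0]=20
11. P0: load  L1  bus=[BusRd,Flush]  L1: P0=S P1=I P2=S P3=I  mem[L1]=36
12. P0: store L1 := 21  bus=[BusUpgr]  L1: P0=M P1=I P2=I P3=I  mem[L1]=36
13. P0: load  L1  bus=[-]  L1: P0=M P1=I P2=I P3=I  mem[L1]=36

bus = BusRdX,Flush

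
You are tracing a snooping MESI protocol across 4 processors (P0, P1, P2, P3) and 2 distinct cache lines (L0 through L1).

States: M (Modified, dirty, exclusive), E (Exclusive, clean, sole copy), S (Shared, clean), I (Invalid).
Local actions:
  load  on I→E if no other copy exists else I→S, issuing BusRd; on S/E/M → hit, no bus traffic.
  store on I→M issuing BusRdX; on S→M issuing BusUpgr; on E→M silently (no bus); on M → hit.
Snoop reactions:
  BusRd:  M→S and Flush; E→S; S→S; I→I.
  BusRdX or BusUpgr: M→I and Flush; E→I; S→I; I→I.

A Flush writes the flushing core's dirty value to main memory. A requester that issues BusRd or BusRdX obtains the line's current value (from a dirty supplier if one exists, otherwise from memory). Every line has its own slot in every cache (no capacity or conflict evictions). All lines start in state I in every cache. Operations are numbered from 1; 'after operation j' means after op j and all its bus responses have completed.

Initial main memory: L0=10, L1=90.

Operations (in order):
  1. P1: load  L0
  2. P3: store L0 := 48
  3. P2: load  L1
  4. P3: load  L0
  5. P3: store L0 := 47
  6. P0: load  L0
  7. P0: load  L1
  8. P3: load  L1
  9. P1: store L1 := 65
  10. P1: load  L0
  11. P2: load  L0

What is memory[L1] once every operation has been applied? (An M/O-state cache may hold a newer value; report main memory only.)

step 1: P1: load  L0  ⟶  IEII  (L0)  txn=BusRd  M[L0]=10
step 2: P3: store L0 := 48  ⟶  IIIM  (L0)  txn=BusRdX  M[L0]=10
step 3: P2: load  L1  ⟶  IIEI  (L1)  txn=BusRd  M[L1]=90
step 4: P3: load  L0  ⟶  IIIM  (L0)  txn=∅  M[L0]=10
step 5: P3: store L0 := 47  ⟶  IIIM  (L0)  txn=∅  M[L0]=10
step 6: P0: load  L0  ⟶  SIIS  (L0)  txn=BusRd+Flush  M[L0]=47
step 7: P0: load  L1  ⟶  SISI  (L1)  txn=BusRd  M[L1]=90
step 8: P3: load  L1  ⟶  SISS  (L1)  txn=BusRd  M[L1]=90
step 9: P1: store L1 := 65  ⟶  IMII  (L1)  txn=BusRdX  M[L1]=90
step 10: P1: load  L0  ⟶  SSIS  (L0)  txn=BusRd  M[L0]=47
step 11: P2: load  L0  ⟶  SSSS  (L0)  txn=BusRd  M[L0]=47

memory[L1] = 90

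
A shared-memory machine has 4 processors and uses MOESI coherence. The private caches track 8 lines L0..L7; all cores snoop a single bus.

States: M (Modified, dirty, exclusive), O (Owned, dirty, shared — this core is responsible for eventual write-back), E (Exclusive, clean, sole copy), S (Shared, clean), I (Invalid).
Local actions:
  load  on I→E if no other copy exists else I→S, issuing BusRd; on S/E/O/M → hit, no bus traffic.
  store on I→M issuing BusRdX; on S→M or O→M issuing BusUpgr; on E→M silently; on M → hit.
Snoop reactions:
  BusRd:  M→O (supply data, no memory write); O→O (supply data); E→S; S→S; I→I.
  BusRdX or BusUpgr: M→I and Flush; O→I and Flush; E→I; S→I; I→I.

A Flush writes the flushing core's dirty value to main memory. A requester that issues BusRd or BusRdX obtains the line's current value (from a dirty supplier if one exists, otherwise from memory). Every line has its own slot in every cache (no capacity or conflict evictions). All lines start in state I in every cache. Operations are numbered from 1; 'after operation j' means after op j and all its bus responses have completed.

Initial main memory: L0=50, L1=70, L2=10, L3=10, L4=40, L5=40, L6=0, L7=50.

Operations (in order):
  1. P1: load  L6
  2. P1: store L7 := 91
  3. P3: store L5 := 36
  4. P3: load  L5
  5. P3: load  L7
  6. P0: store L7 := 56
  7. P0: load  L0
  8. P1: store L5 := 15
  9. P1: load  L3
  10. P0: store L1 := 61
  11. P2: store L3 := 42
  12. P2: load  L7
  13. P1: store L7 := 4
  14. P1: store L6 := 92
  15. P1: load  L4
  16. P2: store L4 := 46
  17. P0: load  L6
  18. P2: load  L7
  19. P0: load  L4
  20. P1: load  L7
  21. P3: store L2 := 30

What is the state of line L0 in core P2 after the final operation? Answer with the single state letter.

state = I

  op1 P1: load  L6 → I/E/I/I on L6; bus BusRd; mem=0
  op2 P1: store L7 := 91 → I/M/I/I on L7; bus BusRdX; mem=50
  op3 P3: store L5 := 36 → I/I/I/M on L5; bus BusRdX; mem=40
  op4 P3: load  L5 → I/I/I/M on L5; bus (none); mem=40
  op5 P3: load  L7 → I/O/I/S on L7; bus BusRd; mem=50
  op6 P0: store L7 := 56 → M/I/I/I on L7; bus BusRdX Flush; mem=91
  op7 P0: load  L0 → E/I/I/I on L0; bus BusRd; mem=50
  op8 P1: store L5 := 15 → I/M/I/I on L5; bus BusRdX Flush; mem=36
  op9 P1: load  L3 → I/E/I/I on L3; bus BusRd; mem=10
  op10 P0: store L1 := 61 → M/I/I/I on L1; bus BusRdX; mem=70
  op11 P2: store L3 := 42 → I/I/M/I on L3; bus BusRdX; mem=10
  op12 P2: load  L7 → O/I/S/I on L7; bus BusRd; mem=91
  op13 P1: store L7 := 4 → I/M/I/I on L7; bus BusRdX Flush; mem=56
  op14 P1: store L6 := 92 → I/M/I/I on L6; bus (none); mem=0
  op15 P1: load  L4 → I/E/I/I on L4; bus BusRd; mem=40
  op16 P2: store L4 := 46 → I/I/M/I on L4; bus BusRdX; mem=40
  op17 P0: load  L6 → S/O/I/I on L6; bus BusRd; mem=0
  op18 P2: load  L7 → I/O/S/I on L7; bus BusRd; mem=56
  op19 P0: load  L4 → S/I/O/I on L4; bus BusRd; mem=40
  op20 P1: load  L7 → I/O/S/I on L7; bus (none); mem=56
  op21 P3: store L2 := 30 → I/I/I/M on L2; bus BusRdX; mem=10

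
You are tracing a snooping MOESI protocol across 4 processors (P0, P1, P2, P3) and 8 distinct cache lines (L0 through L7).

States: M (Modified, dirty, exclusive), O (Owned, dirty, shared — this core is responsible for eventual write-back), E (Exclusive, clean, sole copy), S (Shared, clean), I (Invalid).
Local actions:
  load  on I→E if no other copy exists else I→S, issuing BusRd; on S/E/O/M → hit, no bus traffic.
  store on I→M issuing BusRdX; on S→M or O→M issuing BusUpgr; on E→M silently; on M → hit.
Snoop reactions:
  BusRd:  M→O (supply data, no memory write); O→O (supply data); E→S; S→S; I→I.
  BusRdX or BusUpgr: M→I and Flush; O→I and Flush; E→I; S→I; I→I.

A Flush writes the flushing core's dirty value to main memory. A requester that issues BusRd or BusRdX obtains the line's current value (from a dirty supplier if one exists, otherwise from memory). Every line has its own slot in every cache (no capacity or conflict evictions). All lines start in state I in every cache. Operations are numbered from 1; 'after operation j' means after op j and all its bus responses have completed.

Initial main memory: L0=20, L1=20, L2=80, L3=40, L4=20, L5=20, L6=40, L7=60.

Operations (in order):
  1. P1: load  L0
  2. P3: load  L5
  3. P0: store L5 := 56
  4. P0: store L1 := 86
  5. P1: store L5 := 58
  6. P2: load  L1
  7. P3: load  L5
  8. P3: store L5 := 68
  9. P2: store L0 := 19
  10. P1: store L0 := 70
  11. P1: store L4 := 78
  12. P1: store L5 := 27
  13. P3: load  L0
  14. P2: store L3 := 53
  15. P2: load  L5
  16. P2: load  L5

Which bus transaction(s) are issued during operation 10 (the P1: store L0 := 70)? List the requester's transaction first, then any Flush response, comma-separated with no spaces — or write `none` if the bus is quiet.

bus = BusRdX,Flush

1. P1: load  L0  bus=[BusRd]  L0: P0=I P1=E P2=I P3=I  mem[L0]=20
2. P3: load  L5  bus=[BusRd]  L5: P0=I P1=I P2=I P3=E  mem[L5]=20
3. P0: store L5 := 56  bus=[BusRdX]  L5: P0=M P1=I P2=I P3=I  mem[L5]=20
4. P0: store L1 := 86  bus=[BusRdX]  L1: P0=M P1=I P2=I P3=I  mem[L1]=20
5. P1: store L5 := 58  bus=[BusRdX,Flush]  L5: P0=I P1=M P2=I P3=I  mem[L5]=56
6. P2: load  L1  bus=[BusRd]  L1: P0=O P1=I P2=S P3=I  mem[L1]=20
7. P3: load  L5  bus=[BusRd]  L5: P0=I P1=O P2=I P3=S  mem[L5]=56
8. P3: store L5 := 68  bus=[BusUpgr,Flush]  L5: P0=I P1=I P2=I P3=M  mem[L5]=58
9. P2: store L0 := 19  bus=[BusRdX]  L0: P0=I P1=I P2=M P3=I  mem[L0]=20
10. P1: store L0 := 70  bus=[BusRdX,Flush]  L0: P0=I P1=M P2=I P3=I  mem[L0]=19
11. P1: store L4 := 78  bus=[BusRdX]  L4: P0=I P1=M P2=I P3=I  mem[L4]=20
12. P1: store L5 := 27  bus=[BusRdX,Flush]  L5: P0=I P1=M P2=I P3=I  mem[L5]=68
13. P3: load  L0  bus=[BusRd]  L0: P0=I P1=O P2=I P3=S  mem[L0]=19
14. P2: store L3 := 53  bus=[BusRdX]  L3: P0=I P1=I P2=M P3=I  mem[L3]=40
15. P2: load  L5  bus=[BusRd]  L5: P0=I P1=O P2=S P3=I  mem[L5]=68
16. P2: load  L5  bus=[-]  L5: P0=I P1=O P2=S P3=I  mem[L5]=68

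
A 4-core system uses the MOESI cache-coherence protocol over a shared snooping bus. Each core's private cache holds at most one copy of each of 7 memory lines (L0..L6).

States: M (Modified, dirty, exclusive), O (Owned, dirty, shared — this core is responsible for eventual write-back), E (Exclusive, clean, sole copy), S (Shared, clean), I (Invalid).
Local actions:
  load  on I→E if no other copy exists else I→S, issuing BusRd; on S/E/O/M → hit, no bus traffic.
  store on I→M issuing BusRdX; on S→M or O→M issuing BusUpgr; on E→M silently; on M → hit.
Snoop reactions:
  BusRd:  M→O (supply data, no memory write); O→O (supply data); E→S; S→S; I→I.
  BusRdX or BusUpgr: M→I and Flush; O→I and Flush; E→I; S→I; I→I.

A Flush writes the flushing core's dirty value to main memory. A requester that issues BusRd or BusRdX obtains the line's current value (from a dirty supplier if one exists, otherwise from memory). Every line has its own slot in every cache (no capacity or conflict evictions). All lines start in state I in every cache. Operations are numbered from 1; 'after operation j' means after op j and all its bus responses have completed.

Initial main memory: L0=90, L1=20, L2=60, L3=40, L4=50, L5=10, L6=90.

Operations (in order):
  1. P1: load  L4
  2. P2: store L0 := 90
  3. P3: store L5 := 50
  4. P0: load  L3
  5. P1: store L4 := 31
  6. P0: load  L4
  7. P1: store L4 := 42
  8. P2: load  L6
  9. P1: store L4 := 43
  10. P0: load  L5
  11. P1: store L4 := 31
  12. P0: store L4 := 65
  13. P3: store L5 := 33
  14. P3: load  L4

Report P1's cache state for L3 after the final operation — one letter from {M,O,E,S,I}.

1. P1: load  L4  bus=[BusRd]  L4: P0=I P1=E P2=I P3=I  mem[L4]=50
2. P2: store L0 := 90  bus=[BusRdX]  L0: P0=I P1=I P2=M P3=I  mem[L0]=90
3. P3: store L5 := 50  bus=[BusRdX]  L5: P0=I P1=I P2=I P3=M  mem[L5]=10
4. P0: load  L3  bus=[BusRd]  L3: P0=E P1=I P2=I P3=I  mem[L3]=40
5. P1: store L4 := 31  bus=[-]  L4: P0=I P1=M P2=I P3=I  mem[L4]=50
6. P0: load  L4  bus=[BusRd]  L4: P0=S P1=O P2=I P3=I  mem[L4]=50
7. P1: store L4 := 42  bus=[BusUpgr]  L4: P0=I P1=M P2=I P3=I  mem[L4]=50
8. P2: load  L6  bus=[BusRd]  L6: P0=I P1=I P2=E P3=I  mem[L6]=90
9. P1: store L4 := 43  bus=[-]  L4: P0=I P1=M P2=I P3=I  mem[L4]=50
10. P0: load  L5  bus=[BusRd]  L5: P0=S P1=I P2=I P3=O  mem[L5]=10
11. P1: store L4 := 31  bus=[-]  L4: P0=I P1=M P2=I P3=I  mem[L4]=50
12. P0: store L4 := 65  bus=[BusRdX,Flush]  L4: P0=M P1=I P2=I P3=I  mem[L4]=31
13. P3: store L5 := 33  bus=[BusUpgr]  L5: P0=I P1=I P2=I P3=M  mem[L5]=10
14. P3: load  L4  bus=[BusRd]  L4: P0=O P1=I P2=I P3=S  mem[L4]=31

state = I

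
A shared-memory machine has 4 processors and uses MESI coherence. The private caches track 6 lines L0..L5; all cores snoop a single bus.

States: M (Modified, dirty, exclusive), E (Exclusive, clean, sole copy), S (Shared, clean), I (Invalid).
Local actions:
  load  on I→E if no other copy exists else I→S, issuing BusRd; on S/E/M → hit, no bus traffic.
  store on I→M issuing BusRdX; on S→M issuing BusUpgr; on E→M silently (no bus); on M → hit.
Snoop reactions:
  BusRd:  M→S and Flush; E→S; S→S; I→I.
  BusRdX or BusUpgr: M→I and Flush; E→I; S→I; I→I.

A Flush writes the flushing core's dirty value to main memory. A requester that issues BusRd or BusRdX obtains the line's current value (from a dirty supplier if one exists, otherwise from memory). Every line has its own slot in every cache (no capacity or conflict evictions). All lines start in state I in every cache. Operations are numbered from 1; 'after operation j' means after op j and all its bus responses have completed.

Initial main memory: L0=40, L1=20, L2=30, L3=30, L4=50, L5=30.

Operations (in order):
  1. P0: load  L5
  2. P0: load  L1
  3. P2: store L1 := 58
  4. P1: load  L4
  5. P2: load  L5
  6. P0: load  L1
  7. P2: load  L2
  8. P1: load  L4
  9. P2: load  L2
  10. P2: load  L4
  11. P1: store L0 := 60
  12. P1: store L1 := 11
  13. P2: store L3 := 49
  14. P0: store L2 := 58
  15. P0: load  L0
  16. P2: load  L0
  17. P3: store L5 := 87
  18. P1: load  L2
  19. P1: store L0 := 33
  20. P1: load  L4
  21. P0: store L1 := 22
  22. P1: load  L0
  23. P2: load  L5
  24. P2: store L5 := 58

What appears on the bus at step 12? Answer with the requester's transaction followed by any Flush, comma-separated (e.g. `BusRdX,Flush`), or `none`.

bus = BusRdX

[1] P0: load  L5 | P0:E(30), P1:I, P2:I, P3:I | bus: BusRd
[2] P0: load  L1 | P0:E(20), P1:I, P2:I, P3:I | bus: BusRd
[3] P2: store L1 := 58 | P0:I, P1:I, P2:M(58), P3:I | bus: BusRdX
[4] P1: load  L4 | P0:I, P1:E(50), P2:I, P3:I | bus: BusRd
[5] P2: load  L5 | P0:S(30), P1:I, P2:S(30), P3:I | bus: BusRd
[6] P0: load  L1 | P0:S(58), P1:I, P2:S(58), P3:I | bus: BusRd,Flush
[7] P2: load  L2 | P0:I, P1:I, P2:E(30), P3:I | bus: BusRd
[8] P1: load  L4 | P0:I, P1:E(50), P2:I, P3:I | bus: none
[9] P2: load  L2 | P0:I, P1:I, P2:E(30), P3:I | bus: none
[10] P2: load  L4 | P0:I, P1:S(50), P2:S(50), P3:I | bus: BusRd
[11] P1: store L0 := 60 | P0:I, P1:M(60), P2:I, P3:I | bus: BusRdX
[12] P1: store L1 := 11 | P0:I, P1:M(11), P2:I, P3:I | bus: BusRdX
[13] P2: store L3 := 49 | P0:I, P1:I, P2:M(49), P3:I | bus: BusRdX
[14] P0: store L2 := 58 | P0:M(58), P1:I, P2:I, P3:I | bus: BusRdX
[15] P0: load  L0 | P0:S(60), P1:S(60), P2:I, P3:I | bus: BusRd,Flush
[16] P2: load  L0 | P0:S(60), P1:S(60), P2:S(60), P3:I | bus: BusRd
[17] P3: store L5 := 87 | P0:I, P1:I, P2:I, P3:M(87) | bus: BusRdX
[18] P1: load  L2 | P0:S(58), P1:S(58), P2:I, P3:I | bus: BusRd,Flush
[19] P1: store L0 := 33 | P0:I, P1:M(33), P2:I, P3:I | bus: BusUpgr
[20] P1: load  L4 | P0:I, P1:S(50), P2:S(50), P3:I | bus: none
[21] P0: store L1 := 22 | P0:M(22), P1:I, P2:I, P3:I | bus: BusRdX,Flush
[22] P1: load  L0 | P0:I, P1:M(33), P2:I, P3:I | bus: none
[23] P2: load  L5 | P0:I, P1:I, P2:S(87), P3:S(87) | bus: BusRd,Flush
[24] P2: store L5 := 58 | P0:I, P1:I, P2:M(58), P3:I | bus: BusUpgr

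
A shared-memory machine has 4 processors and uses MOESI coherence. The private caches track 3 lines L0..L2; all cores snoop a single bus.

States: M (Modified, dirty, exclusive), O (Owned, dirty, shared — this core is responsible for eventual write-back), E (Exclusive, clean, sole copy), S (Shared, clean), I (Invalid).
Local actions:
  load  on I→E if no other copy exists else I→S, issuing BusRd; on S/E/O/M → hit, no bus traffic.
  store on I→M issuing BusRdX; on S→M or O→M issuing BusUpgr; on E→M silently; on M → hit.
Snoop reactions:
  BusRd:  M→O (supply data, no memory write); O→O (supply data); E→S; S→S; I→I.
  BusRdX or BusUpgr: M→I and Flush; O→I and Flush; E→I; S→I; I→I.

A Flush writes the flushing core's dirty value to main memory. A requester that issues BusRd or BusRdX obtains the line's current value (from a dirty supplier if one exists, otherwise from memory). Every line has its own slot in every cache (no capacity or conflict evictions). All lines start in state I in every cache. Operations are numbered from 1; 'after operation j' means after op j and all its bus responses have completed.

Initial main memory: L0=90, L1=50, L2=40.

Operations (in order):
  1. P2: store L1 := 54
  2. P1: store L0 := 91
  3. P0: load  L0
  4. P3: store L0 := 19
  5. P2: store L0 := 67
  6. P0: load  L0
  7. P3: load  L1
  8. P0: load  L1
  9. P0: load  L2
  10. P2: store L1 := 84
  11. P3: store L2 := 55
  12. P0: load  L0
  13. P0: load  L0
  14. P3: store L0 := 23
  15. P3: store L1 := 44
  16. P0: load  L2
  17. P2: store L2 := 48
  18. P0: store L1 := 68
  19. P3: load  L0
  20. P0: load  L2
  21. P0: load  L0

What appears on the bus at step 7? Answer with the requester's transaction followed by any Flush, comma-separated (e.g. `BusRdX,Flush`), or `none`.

bus = BusRd

[1] P2: store L1 := 54 | P0:I, P1:I, P2:M(54), P3:I | bus: BusRdX
[2] P1: store L0 := 91 | P0:I, P1:M(91), P2:I, P3:I | bus: BusRdX
[3] P0: load  L0 | P0:S(91), P1:O(91), P2:I, P3:I | bus: BusRd
[4] P3: store L0 := 19 | P0:I, P1:I, P2:I, P3:M(19) | bus: BusRdX,Flush
[5] P2: store L0 := 67 | P0:I, P1:I, P2:M(67), P3:I | bus: BusRdX,Flush
[6] P0: load  L0 | P0:S(67), P1:I, P2:O(67), P3:I | bus: BusRd
[7] P3: load  L1 | P0:I, P1:I, P2:O(54), P3:S(54) | bus: BusRd
[8] P0: load  L1 | P0:S(54), P1:I, P2:O(54), P3:S(54) | bus: BusRd
[9] P0: load  L2 | P0:E(40), P1:I, P2:I, P3:I | bus: BusRd
[10] P2: store L1 := 84 | P0:I, P1:I, P2:M(84), P3:I | bus: BusUpgr
[11] P3: store L2 := 55 | P0:I, P1:I, P2:I, P3:M(55) | bus: BusRdX
[12] P0: load  L0 | P0:S(67), P1:I, P2:O(67), P3:I | bus: none
[13] P0: load  L0 | P0:S(67), P1:I, P2:O(67), P3:I | bus: none
[14] P3: store L0 := 23 | P0:I, P1:I, P2:I, P3:M(23) | bus: BusRdX,Flush
[15] P3: store L1 := 44 | P0:I, P1:I, P2:I, P3:M(44) | bus: BusRdX,Flush
[16] P0: load  L2 | P0:S(55), P1:I, P2:I, P3:O(55) | bus: BusRd
[17] P2: store L2 := 48 | P0:I, P1:I, P2:M(48), P3:I | bus: BusRdX,Flush
[18] P0: store L1 := 68 | P0:M(68), P1:I, P2:I, P3:I | bus: BusRdX,Flush
[19] P3: load  L0 | P0:I, P1:I, P2:I, P3:M(23) | bus: none
[20] P0: load  L2 | P0:S(48), P1:I, P2:O(48), P3:I | bus: BusRd
[21] P0: load  L0 | P0:S(23), P1:I, P2:I, P3:O(23) | bus: BusRd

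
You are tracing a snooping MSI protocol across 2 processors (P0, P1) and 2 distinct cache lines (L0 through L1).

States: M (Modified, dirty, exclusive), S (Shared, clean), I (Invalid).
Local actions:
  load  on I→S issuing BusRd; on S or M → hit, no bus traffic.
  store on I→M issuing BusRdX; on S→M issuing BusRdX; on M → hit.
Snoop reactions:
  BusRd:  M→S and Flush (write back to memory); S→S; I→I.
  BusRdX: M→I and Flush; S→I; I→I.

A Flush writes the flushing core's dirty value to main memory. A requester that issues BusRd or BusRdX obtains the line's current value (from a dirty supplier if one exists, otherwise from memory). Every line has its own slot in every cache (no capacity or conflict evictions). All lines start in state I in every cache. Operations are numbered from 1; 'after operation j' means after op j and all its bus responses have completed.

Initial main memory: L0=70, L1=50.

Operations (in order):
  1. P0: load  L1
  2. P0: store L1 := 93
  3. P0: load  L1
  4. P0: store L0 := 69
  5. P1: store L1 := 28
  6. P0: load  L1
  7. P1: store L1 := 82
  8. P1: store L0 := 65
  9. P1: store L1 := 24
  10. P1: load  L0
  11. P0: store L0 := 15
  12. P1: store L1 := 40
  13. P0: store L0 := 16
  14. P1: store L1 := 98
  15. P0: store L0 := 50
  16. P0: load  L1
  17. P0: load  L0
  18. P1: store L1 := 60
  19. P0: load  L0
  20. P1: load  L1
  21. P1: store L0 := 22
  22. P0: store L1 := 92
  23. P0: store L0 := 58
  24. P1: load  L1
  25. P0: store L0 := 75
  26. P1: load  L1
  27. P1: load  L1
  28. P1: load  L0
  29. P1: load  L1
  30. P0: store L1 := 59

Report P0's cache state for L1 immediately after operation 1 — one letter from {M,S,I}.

step 1: P0: load  L1  ⟶  SI  (L1)  txn=BusRd  M[L1]=50
step 2: P0: store L1 := 93  ⟶  MI  (L1)  txn=BusRdX  M[L1]=50
step 3: P0: load  L1  ⟶  MI  (L1)  txn=∅  M[L1]=50
step 4: P0: store L0 := 69  ⟶  MI  (L0)  txn=BusRdX  M[L0]=70
step 5: P1: store L1 := 28  ⟶  IM  (L1)  txn=BusRdX+Flush  M[L1]=93
step 6: P0: load  L1  ⟶  SS  (L1)  txn=BusRd+Flush  M[L1]=28
step 7: P1: store L1 := 82  ⟶  IM  (L1)  txn=BusRdX  M[L1]=28
step 8: P1: store L0 := 65  ⟶  IM  (L0)  txn=BusRdX+Flush  M[L0]=69
step 9: P1: store L1 := 24  ⟶  IM  (L1)  txn=∅  M[L1]=28
step 10: P1: load  L0  ⟶  IM  (L0)  txn=∅  M[L0]=69
step 11: P0: store L0 := 15  ⟶  MI  (L0)  txn=BusRdX+Flush  M[L0]=65
step 12: P1: store L1 := 40  ⟶  IM  (L1)  txn=∅  M[L1]=28
step 13: P0: store L0 := 16  ⟶  MI  (L0)  txn=∅  M[L0]=65
step 14: P1: store L1 := 98  ⟶  IM  (L1)  txn=∅  M[L1]=28
step 15: P0: store L0 := 50  ⟶  MI  (L0)  txn=∅  M[L0]=65
step 16: P0: load  L1  ⟶  SS  (L1)  txn=BusRd+Flush  M[L1]=98
step 17: P0: load  L0  ⟶  MI  (L0)  txn=∅  M[L0]=65
step 18: P1: store L1 := 60  ⟶  IM  (L1)  txn=BusRdX  M[L1]=98
step 19: P0: load  L0  ⟶  MI  (L0)  txn=∅  M[L0]=65
step 20: P1: load  L1  ⟶  IM  (L1)  txn=∅  M[L1]=98
step 21: P1: store L0 := 22  ⟶  IM  (L0)  txn=BusRdX+Flush  M[L0]=50
step 22: P0: store L1 := 92  ⟶  MI  (L1)  txn=BusRdX+Flush  M[L1]=60
step 23: P0: store L0 := 58  ⟶  MI  (L0)  txn=BusRdX+Flush  M[L0]=22
step 24: P1: load  L1  ⟶  SS  (L1)  txn=BusRd+Flush  M[L1]=92
step 25: P0: store L0 := 75  ⟶  MI  (L0)  txn=∅  M[L0]=22
step 26: P1: load  L1  ⟶  SS  (L1)  txn=∅  M[L1]=92
step 27: P1: load  L1  ⟶  SS  (L1)  txn=∅  M[L1]=92
step 28: P1: load  L0  ⟶  SS  (L0)  txn=BusRd+Flush  M[L0]=75
step 29: P1: load  L1  ⟶  SS  (L1)  txn=∅  M[L1]=92
step 30: P0: store L1 := 59  ⟶  MI  (L1)  txn=BusRdX  M[L1]=92

state = S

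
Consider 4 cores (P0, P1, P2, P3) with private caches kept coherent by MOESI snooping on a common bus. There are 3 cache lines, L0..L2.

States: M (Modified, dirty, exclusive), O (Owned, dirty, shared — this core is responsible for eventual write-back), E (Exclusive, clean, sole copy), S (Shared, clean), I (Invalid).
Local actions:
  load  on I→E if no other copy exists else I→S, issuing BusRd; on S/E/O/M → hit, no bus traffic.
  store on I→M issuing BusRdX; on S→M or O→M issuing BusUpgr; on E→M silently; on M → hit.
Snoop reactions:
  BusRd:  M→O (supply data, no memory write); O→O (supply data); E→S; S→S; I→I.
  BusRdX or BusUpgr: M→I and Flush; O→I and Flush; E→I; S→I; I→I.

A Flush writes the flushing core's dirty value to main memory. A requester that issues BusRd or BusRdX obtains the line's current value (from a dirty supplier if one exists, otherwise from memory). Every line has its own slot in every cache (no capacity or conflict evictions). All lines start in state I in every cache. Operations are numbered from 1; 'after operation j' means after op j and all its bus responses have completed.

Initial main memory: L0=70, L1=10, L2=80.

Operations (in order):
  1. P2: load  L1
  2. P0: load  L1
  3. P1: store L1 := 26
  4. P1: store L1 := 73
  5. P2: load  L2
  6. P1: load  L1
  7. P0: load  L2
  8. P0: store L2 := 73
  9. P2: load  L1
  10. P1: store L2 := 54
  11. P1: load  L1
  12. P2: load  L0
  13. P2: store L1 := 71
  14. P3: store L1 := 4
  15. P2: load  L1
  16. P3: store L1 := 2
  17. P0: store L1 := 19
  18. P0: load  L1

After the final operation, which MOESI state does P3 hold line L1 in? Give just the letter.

step 1: P2: load  L1  ⟶  IIEI  (L1)  txn=BusRd  M[L1]=10
step 2: P0: load  L1  ⟶  SISI  (L1)  txn=BusRd  M[L1]=10
step 3: P1: store L1 := 26  ⟶  IMII  (L1)  txn=BusRdX  M[L1]=10
step 4: P1: store L1 := 73  ⟶  IMII  (L1)  txn=∅  M[L1]=10
step 5: P2: load  L2  ⟶  IIEI  (L2)  txn=BusRd  M[L2]=80
step 6: P1: load  L1  ⟶  IMII  (L1)  txn=∅  M[L1]=10
step 7: P0: load  L2  ⟶  SISI  (L2)  txn=BusRd  M[L2]=80
step 8: P0: store L2 := 73  ⟶  MIII  (L2)  txn=BusUpgr  M[L2]=80
step 9: P2: load  L1  ⟶  IOSI  (L1)  txn=BusRd  M[L1]=10
step 10: P1: store L2 := 54  ⟶  IMII  (L2)  txn=BusRdX+Flush  M[L2]=73
step 11: P1: load  L1  ⟶  IOSI  (L1)  txn=∅  M[L1]=10
step 12: P2: load  L0  ⟶  IIEI  (L0)  txn=BusRd  M[L0]=70
step 13: P2: store L1 := 71  ⟶  IIMI  (L1)  txn=BusUpgr+Flush  M[L1]=73
step 14: P3: store L1 := 4  ⟶  IIIM  (L1)  txn=BusRdX+Flush  M[L1]=71
step 15: P2: load  L1  ⟶  IISO  (L1)  txn=BusRd  M[L1]=71
step 16: P3: store L1 := 2  ⟶  IIIM  (L1)  txn=BusUpgr  M[L1]=71
step 17: P0: store L1 := 19  ⟶  MIII  (L1)  txn=BusRdX+Flush  M[L1]=2
step 18: P0: load  L1  ⟶  MIII  (L1)  txn=∅  M[L1]=2

state = I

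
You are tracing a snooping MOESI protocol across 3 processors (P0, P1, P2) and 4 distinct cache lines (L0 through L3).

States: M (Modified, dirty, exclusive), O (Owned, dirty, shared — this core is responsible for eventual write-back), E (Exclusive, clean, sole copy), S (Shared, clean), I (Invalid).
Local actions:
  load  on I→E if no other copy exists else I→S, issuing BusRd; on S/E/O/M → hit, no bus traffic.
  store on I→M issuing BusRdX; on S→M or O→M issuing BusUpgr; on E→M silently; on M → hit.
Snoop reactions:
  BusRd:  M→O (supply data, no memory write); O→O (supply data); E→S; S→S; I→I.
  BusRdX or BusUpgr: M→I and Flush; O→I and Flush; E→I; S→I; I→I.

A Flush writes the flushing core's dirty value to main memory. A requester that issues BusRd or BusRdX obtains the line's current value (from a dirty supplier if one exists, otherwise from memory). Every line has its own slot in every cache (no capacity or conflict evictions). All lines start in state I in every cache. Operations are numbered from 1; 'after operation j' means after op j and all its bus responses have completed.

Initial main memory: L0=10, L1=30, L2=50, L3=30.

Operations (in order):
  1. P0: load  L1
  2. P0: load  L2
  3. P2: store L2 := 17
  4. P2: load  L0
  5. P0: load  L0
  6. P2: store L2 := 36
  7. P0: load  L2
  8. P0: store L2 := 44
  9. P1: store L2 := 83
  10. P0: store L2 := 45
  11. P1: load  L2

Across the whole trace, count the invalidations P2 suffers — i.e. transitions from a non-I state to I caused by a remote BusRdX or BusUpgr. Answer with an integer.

[1] P0: load  L1 | P0:E(30), P1:I, P2:I | bus: BusRd
[2] P0: load  L2 | P0:E(50), P1:I, P2:I | bus: BusRd
[3] P2: store L2 := 17 | P0:I, P1:I, P2:M(17) | bus: BusRdX
[4] P2: load  L0 | P0:I, P1:I, P2:E(10) | bus: BusRd
[5] P0: load  L0 | P0:S(10), P1:I, P2:S(10) | bus: BusRd
[6] P2: store L2 := 36 | P0:I, P1:I, P2:M(36) | bus: none
[7] P0: load  L2 | P0:S(36), P1:I, P2:O(36) | bus: BusRd
[8] P0: store L2 := 44 | P0:M(44), P1:I, P2:I | bus: BusUpgr,Flush
[9] P1: store L2 := 83 | P0:I, P1:M(83), P2:I | bus: BusRdX,Flush
[10] P0: store L2 := 45 | P0:M(45), P1:I, P2:I | bus: BusRdX,Flush
[11] P1: load  L2 | P0:O(45), P1:S(45), P2:I | bus: BusRd

invalidations = 1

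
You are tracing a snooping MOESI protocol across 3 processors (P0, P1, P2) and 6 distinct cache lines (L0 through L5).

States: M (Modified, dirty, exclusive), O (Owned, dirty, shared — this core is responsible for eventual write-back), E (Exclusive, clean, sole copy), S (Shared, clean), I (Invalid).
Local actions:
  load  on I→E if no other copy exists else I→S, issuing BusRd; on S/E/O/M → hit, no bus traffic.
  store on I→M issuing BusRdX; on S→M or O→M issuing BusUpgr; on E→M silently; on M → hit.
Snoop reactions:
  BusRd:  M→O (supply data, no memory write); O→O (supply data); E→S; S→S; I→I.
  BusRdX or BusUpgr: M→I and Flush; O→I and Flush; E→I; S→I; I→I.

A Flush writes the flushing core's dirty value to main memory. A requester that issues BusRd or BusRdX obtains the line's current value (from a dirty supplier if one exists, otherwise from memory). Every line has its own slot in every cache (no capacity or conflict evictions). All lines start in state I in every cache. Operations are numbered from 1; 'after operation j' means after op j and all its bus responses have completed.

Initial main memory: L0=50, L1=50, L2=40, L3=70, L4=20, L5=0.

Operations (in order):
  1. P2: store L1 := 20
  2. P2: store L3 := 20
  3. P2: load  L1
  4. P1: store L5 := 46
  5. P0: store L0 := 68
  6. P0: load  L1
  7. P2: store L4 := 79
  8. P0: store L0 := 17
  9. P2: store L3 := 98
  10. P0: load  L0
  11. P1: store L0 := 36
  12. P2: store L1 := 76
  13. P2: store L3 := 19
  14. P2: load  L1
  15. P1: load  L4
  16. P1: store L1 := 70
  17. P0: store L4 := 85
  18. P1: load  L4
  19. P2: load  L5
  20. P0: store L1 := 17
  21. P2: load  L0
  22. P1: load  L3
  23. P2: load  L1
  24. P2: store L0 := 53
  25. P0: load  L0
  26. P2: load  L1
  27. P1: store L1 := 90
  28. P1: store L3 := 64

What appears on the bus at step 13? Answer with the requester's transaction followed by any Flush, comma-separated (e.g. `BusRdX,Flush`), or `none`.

bus = none

  op1 P2: store L1 := 20 → I/I/M on L1; bus BusRdX; mem=50
  op2 P2: store L3 := 20 → I/I/M on L3; bus BusRdX; mem=70
  op3 P2: load  L1 → I/I/M on L1; bus (none); mem=50
  op4 P1: store L5 := 46 → I/M/I on L5; bus BusRdX; mem=0
  op5 P0: store L0 := 68 → M/I/I on L0; bus BusRdX; mem=50
  op6 P0: load  L1 → S/I/O on L1; bus BusRd; mem=50
  op7 P2: store L4 := 79 → I/I/M on L4; bus BusRdX; mem=20
  op8 P0: store L0 := 17 → M/I/I on L0; bus (none); mem=50
  op9 P2: store L3 := 98 → I/I/M on L3; bus (none); mem=70
  op10 P0: load  L0 → M/I/I on L0; bus (none); mem=50
  op11 P1: store L0 := 36 → I/M/I on L0; bus BusRdX Flush; mem=17
  op12 P2: store L1 := 76 → I/I/M on L1; bus BusUpgr; mem=50
  op13 P2: store L3 := 19 → I/I/M on L3; bus (none); mem=70
  op14 P2: load  L1 → I/I/M on L1; bus (none); mem=50
  op15 P1: load  L4 → I/S/O on L4; bus BusRd; mem=20
  op16 P1: store L1 := 70 → I/M/I on L1; bus BusRdX Flush; mem=76
  op17 P0: store L4 := 85 → M/I/I on L4; bus BusRdX Flush; mem=79
  op18 P1: load  L4 → O/S/I on L4; bus BusRd; mem=79
  op19 P2: load  L5 → I/O/S on L5; bus BusRd; mem=0
  op20 P0: store L1 := 17 → M/I/I on L1; bus BusRdX Flush; mem=70
  op21 P2: load  L0 → I/O/S on L0; bus BusRd; mem=17
  op22 P1: load  L3 → I/S/O on L3; bus BusRd; mem=70
  op23 P2: load  L1 → O/I/S on L1; bus BusRd; mem=70
  op24 P2: store L0 := 53 → I/I/M on L0; bus BusUpgr Flush; mem=36
  op25 P0: load  L0 → S/I/O on L0; bus BusRd; mem=36
  op26 P2: load  L1 → O/I/S on L1; bus (none); mem=70
  op27 P1: store L1 := 90 → I/M/I on L1; bus BusRdX Flush; mem=17
  op28 P1: store L3 := 64 → I/M/I on L3; bus BusUpgr Flush; mem=19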